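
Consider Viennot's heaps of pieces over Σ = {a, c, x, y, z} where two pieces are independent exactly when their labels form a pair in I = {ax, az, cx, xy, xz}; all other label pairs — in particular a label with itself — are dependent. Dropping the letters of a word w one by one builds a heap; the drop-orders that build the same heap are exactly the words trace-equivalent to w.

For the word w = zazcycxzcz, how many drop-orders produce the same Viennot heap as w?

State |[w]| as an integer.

30

piece 0:z — minimal
piece 1:a — minimal
piece 2:z rests on {0:z}
piece 3:c rests on {1:a, 2:z}
piece 4:y rests on {3:c}
piece 5:c rests on {4:y}
piece 6:x — minimal
piece 7:z rests on {5:c}
piece 8:c rests on {7:z}
piece 9:z rests on {8:c}
minimal pieces: {0:z, 1:a, 6:x}
ways to finish when only these pieces remain (= sum over removing one remaining piece with nothing left below it):
  1 left: {6}→1  {9}→1
  2 left: {6,9}→2  {8,9}→1
  3 left: {6,8,9}→3  {7,8,9}→1
  4 left: {5,7,8,9}→1  {6,7,8,9}→4
  5 left: {4,5,7,8,9}→1  {5,6,7,8,9}→5
  6 left: {3,4,5,7,8,9}→1  {4,5,6,7,8,9}→6
  7 left: {1,3,4,5,7,8,9}→1  {2,3,4,5,7,8,9}→1  {3,4,5,6,7,8,9}→7
  8 left: {0,2,3,4,5,7,8,9}→1  {1,2,3,4,5,7,8,9}→2  {1,3,4,5,6,7,8,9}→8  {2,3,4,5,6,7,8,9}→8
  placing 0:z first → 18 extensions
  placing 1:a first → 9 extensions
  placing 6:x first → 3 extensions
total linear extensions = 30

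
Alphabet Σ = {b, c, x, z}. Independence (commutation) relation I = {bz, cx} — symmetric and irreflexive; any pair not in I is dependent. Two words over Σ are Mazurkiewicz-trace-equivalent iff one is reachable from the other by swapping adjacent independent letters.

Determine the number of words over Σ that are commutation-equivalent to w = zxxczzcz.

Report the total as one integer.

#0=z has no predecessor
#1=x depends on [0:z]
#2=x depends on [1:x]
#3=c depends on [0:z]
#4=z depends on [2:x, 3:c]
#5=z depends on [4:z]
#6=c depends on [5:z]
#7=z depends on [6:c]
sources: [0:z]
N(rest) = Σ N(rest − s) over sources s of rest; N(one piece) = 1:
  size 1 → [7]=1
  size 2 → [6,7]=1
  size 3 → [5,6,7]=1
  size 4 → [4,5,6,7]=1
  size 5 → [2,4,5,6,7]=1  [3,4,5,6,7]=1
  size 6 → [1,2,4,5,6,7]=1  [2,3,4,5,6,7]=2
  first=0(z) contributes 3

3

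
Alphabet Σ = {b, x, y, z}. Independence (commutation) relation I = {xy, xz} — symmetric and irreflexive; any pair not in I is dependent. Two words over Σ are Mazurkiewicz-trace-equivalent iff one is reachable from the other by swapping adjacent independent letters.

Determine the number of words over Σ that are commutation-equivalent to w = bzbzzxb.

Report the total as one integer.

piece 0:b — minimal
piece 1:z rests on {0:b}
piece 2:b rests on {1:z}
piece 3:z rests on {2:b}
piece 4:z rests on {3:z}
piece 5:x rests on {2:b}
piece 6:b rests on {4:z, 5:x}
minimal pieces: {0:b}
ways to finish when only these pieces remain (= sum over removing one remaining piece with nothing left below it):
  1 left: {6}→1
  2 left: {4,6}→1  {5,6}→1
  3 left: {3,4,6}→1  {4,5,6}→2
  4 left: {3,4,5,6}→3
  5 left: {2,3,4,5,6}→3
  placing 0:b first → 3 extensions

3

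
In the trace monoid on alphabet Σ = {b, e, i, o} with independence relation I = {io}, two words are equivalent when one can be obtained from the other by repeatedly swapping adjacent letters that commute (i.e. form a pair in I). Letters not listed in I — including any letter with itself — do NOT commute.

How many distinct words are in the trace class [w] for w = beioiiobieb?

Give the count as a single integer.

piece 0:b — minimal
piece 1:e rests on {0:b}
piece 2:i rests on {1:e}
piece 3:o rests on {1:e}
piece 4:i rests on {2:i}
piece 5:i rests on {4:i}
piece 6:o rests on {3:o}
piece 7:b rests on {5:i, 6:o}
piece 8:i rests on {7:b}
piece 9:e rests on {8:i}
piece 10:b rests on {9:e}
minimal pieces: {0:b}
ways to finish when only these pieces remain (= sum over removing one remaining piece with nothing left below it):
  1 left: {10}→1
  2 left: {9,10}→1
  3 left: {8,9,10}→1
  4 left: {7,8,9,10}→1
  5 left: {5,7,8,9,10}→1  {6,7,8,9,10}→1
  6 left: {3,6,7,8,9,10}→1  {4,5,7,8,9,10}→1  {5,6,7,8,9,10}→2
  7 left: {2,4,5,7,8,9,10}→1  {3,5,6,7,8,9,10}→3  {4,5,6,7,8,9,10}→3
  8 left: {2,4,5,6,7,8,9,10}→4  {3,4,5,6,7,8,9,10}→6
  9 left: {2,3,4,5,6,7,8,9,10}→10
  placing 0:b first → 10 extensions

10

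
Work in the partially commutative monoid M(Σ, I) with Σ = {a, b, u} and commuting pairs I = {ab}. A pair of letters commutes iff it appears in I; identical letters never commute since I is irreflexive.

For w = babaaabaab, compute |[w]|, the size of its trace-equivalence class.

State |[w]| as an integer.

#0=b has no predecessor
#1=a has no predecessor
#2=b depends on [0:b]
#3=a depends on [1:a]
#4=a depends on [3:a]
#5=a depends on [4:a]
#6=b depends on [2:b]
#7=a depends on [5:a]
#8=a depends on [7:a]
#9=b depends on [6:b]
sources: [0:b, 1:a]
N(rest) = Σ N(rest − s) over sources s of rest; N(one piece) = 1:
  size 1 → [8]=1  [9]=1
  size 2 → [6,9]=1  [7,8]=1  [8,9]=2
  size 3 → [2,6,9]=1  [5,7,8]=1  [6,8,9]=3  [7,8,9]=3
  size 4 → [0,2,6,9]=1  [2,6,8,9]=4  [4,5,7,8]=1  [5,7,8,9]=4  [6,7,8,9]=6
  size 5 → [0,2,6,8,9]=5  [2,6,7,8,9]=10  [3,4,5,7,8]=1  [4,5,7,8,9]=5  [5,6,7,8,9]=10
  size 6 → [0,2,6,7,8,9]=15  [1,3,4,5,7,8]=1  [2,5,6,7,8,9]=20  [3,4,5,7,8,9]=6  [4,5,6,7,8,9]=15
  size 7 → [0,2,5,6,7,8,9]=35  [1,3,4,5,7,8,9]=7  [2,4,5,6,7,8,9]=35  [3,4,5,6,7,8,9]=21
  size 8 → [0,2,4,5,6,7,8,9]=70  [1,3,4,5,6,7,8,9]=28  [2,3,4,5,6,7,8,9]=56
  first=0(b) contributes 84
  first=1(a) contributes 126
|[w]| = 210

210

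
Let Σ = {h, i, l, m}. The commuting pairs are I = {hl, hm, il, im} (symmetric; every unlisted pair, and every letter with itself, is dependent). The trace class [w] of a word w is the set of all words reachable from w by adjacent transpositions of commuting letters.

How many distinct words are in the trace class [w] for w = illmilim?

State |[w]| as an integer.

56

0(i) covers ∅
1(l) covers ∅
2(l) covers 1:l
3(m) covers 2:l
4(i) covers 0:i
5(l) covers 3:m
6(i) covers 4:i
7(m) covers 5:l
floor of heap: 0:i, 1:l
completions by unplaced set U, small U first (add the entries for U minus each lowest piece of U):
  |U|=1: {6}:1  {7}:1
  |U|=2: {4,6}:1  {5,7}:1  {6,7}:2
  |U|=3: {0,4,6}:1  {3,5,7}:1  {4,6,7}:3  {5,6,7}:3
  |U|=4: {0,4,6,7}:4  {2,3,5,7}:1  {3,5,6,7}:4  {4,5,6,7}:6
  |U|=5: {0,4,5,6,7}:10  {1,2,3,5,7}:1  {2,3,5,6,7}:5  {3,4,5,6,7}:10
  |U|=6: {0,3,4,5,6,7}:20  {1,2,3,5,6,7}:6  {2,3,4,5,6,7}:15
  start at 0(i): 21
  start at 1(l): 35
sum over floor = 56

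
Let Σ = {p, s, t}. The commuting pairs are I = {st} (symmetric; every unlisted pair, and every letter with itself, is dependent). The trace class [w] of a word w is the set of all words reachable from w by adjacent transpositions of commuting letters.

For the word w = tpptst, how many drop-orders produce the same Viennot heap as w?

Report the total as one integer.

3

drop 0:t onto floor
drop 1:p onto {0:t}
drop 2:p onto {1:p}
drop 3:t onto {2:p}
drop 4:s onto {2:p}
drop 5:t onto {3:t}
ground layer = {0:t}
drop-orders for the pieces not yet dropped (sum over which currently-grounded one goes next):
  1 to go: {4} 1  {5} 1
  2 to go: {3,5} 1  {4,5} 2
  3 to go: {3,4,5} 3
  4 to go: {2,3,4,5} 3
  if 0:t drops first: 3 orders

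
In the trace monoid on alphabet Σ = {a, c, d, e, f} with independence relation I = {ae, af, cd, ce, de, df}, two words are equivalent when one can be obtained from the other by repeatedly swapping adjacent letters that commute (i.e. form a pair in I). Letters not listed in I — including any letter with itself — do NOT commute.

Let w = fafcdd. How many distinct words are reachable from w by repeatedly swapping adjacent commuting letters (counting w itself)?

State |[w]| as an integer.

19

0(f) covers ∅
1(a) covers ∅
2(f) covers 0:f
3(c) covers 1:a, 2:f
4(d) covers 1:a
5(d) covers 4:d
floor of heap: 0:f, 1:a
completions by unplaced set U, small U first (add the entries for U minus each lowest piece of U):
  |U|=1: {3}:1  {5}:1
  |U|=2: {2,3}:1  {3,5}:2  {4,5}:1
  |U|=3: {0,2,3}:1  {2,3,5}:3  {3,4,5}:3
  |U|=4: {0,2,3,5}:4  {1,3,4,5}:3  {2,3,4,5}:6
  start at 0(f): 9
  start at 1(a): 10
sum over floor = 19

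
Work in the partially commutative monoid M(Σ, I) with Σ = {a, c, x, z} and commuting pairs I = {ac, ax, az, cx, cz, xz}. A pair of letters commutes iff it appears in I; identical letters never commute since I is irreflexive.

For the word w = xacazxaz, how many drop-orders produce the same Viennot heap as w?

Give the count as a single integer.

1680

#0=x has no predecessor
#1=a has no predecessor
#2=c has no predecessor
#3=a depends on [1:a]
#4=z has no predecessor
#5=x depends on [0:x]
#6=a depends on [3:a]
#7=z depends on [4:z]
sources: [0:x, 1:a, 2:c, 4:z]
N(rest) = Σ N(rest − s) over sources s of rest; N(one piece) = 1:
  size 1 → [2]=1  [5]=1  [6]=1  [7]=1
  size 2 → [0,5]=1  [2,5]=2  [2,6]=2  [2,7]=2  [3,6]=1  [4,7]=1  [5,6]=2  [5,7]=2  [6,7]=2
  size 3 → [0,2,5]=3  [0,5,6]=3  [0,5,7]=3  [1,3,6]=1  [2,3,6]=3  [2,4,7]=3  [2,5,6]=6  [2,5,7]=6  [2,6,7]=6  [3,5,6]=3  [3,6,7]=3  [4,5,7]=3  [4,6,7]=3  [5,6,7]=6
  size 4 → [0,2,5,6]=12  [0,2,5,7]=12  [0,3,5,6]=6  [0,4,5,7]=6  [0,5,6,7]=12  [1,2,3,6]=4  [1,3,5,6]=4  [1,3,6,7]=4  [2,3,5,6]=12  [2,3,6,7]=12  [2,4,5,7]=12  [2,4,6,7]=12  [2,5,6,7]=24  [3,4,6,7]=6  [3,5,6,7]=12  [4,5,6,7]=12
  size 5 → [0,1,3,5,6]=10  [0,2,3,5,6]=30  [0,2,4,5,7]=30  [0,2,5,6,7]=60  [0,3,5,6,7]=30  [0,4,5,6,7]=30  [1,2,3,5,6]=20  [1,2,3,6,7]=20  [1,3,4,6,7]=10  [1,3,5,6,7]=20  [2,3,4,6,7]=30  [2,3,5,6,7]=60  [2,4,5,6,7]=60  [3,4,5,6,7]=30
  size 6 → [0,1,2,3,5,6]=60  [0,1,3,5,6,7]=60  [0,2,3,5,6,7]=180  [0,2,4,5,6,7]=180  [0,3,4,5,6,7]=90  [1,2,3,4,6,7]=60  [1,2,3,5,6,7]=120  [1,3,4,5,6,7]=60  [2,3,4,5,6,7]=180
  first=0(x) contributes 420
  first=1(a) contributes 630
  first=2(c) contributes 210
  first=4(z) contributes 420
|[w]| = 1680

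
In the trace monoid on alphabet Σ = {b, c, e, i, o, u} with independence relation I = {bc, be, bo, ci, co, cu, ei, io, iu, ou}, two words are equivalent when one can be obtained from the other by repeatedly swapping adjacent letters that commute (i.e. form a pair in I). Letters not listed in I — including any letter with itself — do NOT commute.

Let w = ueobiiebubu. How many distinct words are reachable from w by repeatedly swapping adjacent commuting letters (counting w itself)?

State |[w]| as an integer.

35

piece 0:u — minimal
piece 1:e rests on {0:u}
piece 2:o rests on {1:e}
piece 3:b rests on {0:u}
piece 4:i rests on {3:b}
piece 5:i rests on {4:i}
piece 6:e rests on {2:o}
piece 7:b rests on {5:i}
piece 8:u rests on {6:e, 7:b}
piece 9:b rests on {8:u}
piece 10:u rests on {9:b}
minimal pieces: {0:u}
ways to finish when only these pieces remain (= sum over removing one remaining piece with nothing left below it):
  1 left: {10}→1
  2 left: {9,10}→1
  3 left: {8,9,10}→1
  4 left: {6,8,9,10}→1  {7,8,9,10}→1
  5 left: {2,6,8,9,10}→1  {5,7,8,9,10}→1  {6,7,8,9,10}→2
  6 left: {1,2,6,8,9,10}→1  {2,6,7,8,9,10}→3  {4,5,7,8,9,10}→1  {5,6,7,8,9,10}→3
  7 left: {1,2,6,7,8,9,10}→4  {2,5,6,7,8,9,10}→6  {3,4,5,7,8,9,10}→1  {4,5,6,7,8,9,10}→4
  8 left: {1,2,5,6,7,8,9,10}→10  {2,4,5,6,7,8,9,10}→10  {3,4,5,6,7,8,9,10}→5
  9 left: {1,2,4,5,6,7,8,9,10}→20  {2,3,4,5,6,7,8,9,10}→15
  placing 0:u first → 35 extensions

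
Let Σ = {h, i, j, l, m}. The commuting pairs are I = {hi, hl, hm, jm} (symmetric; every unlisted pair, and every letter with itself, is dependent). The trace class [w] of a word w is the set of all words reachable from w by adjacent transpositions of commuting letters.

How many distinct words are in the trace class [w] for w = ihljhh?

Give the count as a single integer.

#0=i has no predecessor
#1=h has no predecessor
#2=l depends on [0:i]
#3=j depends on [1:h, 2:l]
#4=h depends on [3:j]
#5=h depends on [4:h]
sources: [0:i, 1:h]
N(rest) = Σ N(rest − s) over sources s of rest; N(one piece) = 1:
  size 1 → [5]=1
  size 2 → [4,5]=1
  size 3 → [3,4,5]=1
  size 4 → [1,3,4,5]=1  [2,3,4,5]=1
  first=0(i) contributes 2
  first=1(h) contributes 1
|[w]| = 3

3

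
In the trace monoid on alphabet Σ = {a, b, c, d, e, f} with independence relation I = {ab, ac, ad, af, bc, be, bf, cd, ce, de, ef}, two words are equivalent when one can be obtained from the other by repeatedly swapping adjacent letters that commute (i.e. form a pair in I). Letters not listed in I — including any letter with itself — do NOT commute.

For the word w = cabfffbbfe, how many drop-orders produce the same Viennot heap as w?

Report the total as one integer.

2520

piece 0:c — minimal
piece 1:a — minimal
piece 2:b — minimal
piece 3:f rests on {0:c}
piece 4:f rests on {3:f}
piece 5:f rests on {4:f}
piece 6:b rests on {2:b}
piece 7:b rests on {6:b}
piece 8:f rests on {5:f}
piece 9:e rests on {1:a}
minimal pieces: {0:c, 1:a, 2:b}
ways to finish when only these pieces remain (= sum over removing one remaining piece with nothing left below it):
  1 left: {7}→1  {8}→1  {9}→1
  2 left: {1,9}→1  {5,8}→1  {6,7}→1  {7,8}→2  {7,9}→2  {8,9}→2
  3 left: {1,7,9}→3  {1,8,9}→3  {2,6,7}→1  {4,5,8}→1  {5,7,8}→3  {5,8,9}→3  {6,7,8}→3  {6,7,9}→3  {7,8,9}→6
  4 left: {1,5,8,9}→6  {1,6,7,9}→6  {1,7,8,9}→12  {2,6,7,8}→4  {2,6,7,9}→4  {3,4,5,8}→1  {4,5,7,8}→4  {4,5,8,9}→4  {5,6,7,8}→6  {5,7,8,9}→12  {6,7,8,9}→12
  5 left: {0,3,4,5,8}→1  {1,2,6,7,9}→10  {1,4,5,8,9}→10  {1,5,7,8,9}→30  {1,6,7,8,9}→30  {2,5,6,7,8}→10  {2,6,7,8,9}→20  {3,4,5,7,8}→5  {3,4,5,8,9}→5  {4,5,6,7,8}→10  {4,5,7,8,9}→20  {5,6,7,8,9}→30
  6 left: {0,3,4,5,7,8}→6  {0,3,4,5,8,9}→6  {1,2,6,7,8,9}→60  {1,3,4,5,8,9}→15  {1,4,5,7,8,9}→60  {1,5,6,7,8,9}→90  {2,4,5,6,7,8}→20  {2,5,6,7,8,9}→60  {3,4,5,6,7,8}→15  {3,4,5,7,8,9}→30  {4,5,6,7,8,9}→60
  7 left: {0,1,3,4,5,8,9}→21  {0,3,4,5,6,7,8}→21  {0,3,4,5,7,8,9}→42  {1,2,5,6,7,8,9}→210  {1,3,4,5,7,8,9}→105  {1,4,5,6,7,8,9}→210  {2,3,4,5,6,7,8}→35  {2,4,5,6,7,8,9}→140  {3,4,5,6,7,8,9}→105
  8 left: {0,1,3,4,5,7,8,9}→168  {0,2,3,4,5,6,7,8}→56  {0,3,4,5,6,7,8,9}→168  {1,2,4,5,6,7,8,9}→560  {1,3,4,5,6,7,8,9}→420  {2,3,4,5,6,7,8,9}→280
  placing 0:c first → 1260 extensions
  placing 1:a first → 504 extensions
  placing 2:b first → 756 extensions
total linear extensions = 2520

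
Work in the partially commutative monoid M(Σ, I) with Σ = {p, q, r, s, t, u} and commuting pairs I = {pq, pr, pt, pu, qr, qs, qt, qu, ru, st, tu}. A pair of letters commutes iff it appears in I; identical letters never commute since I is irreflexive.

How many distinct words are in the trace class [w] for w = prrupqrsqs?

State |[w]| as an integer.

2700

#0=p has no predecessor
#1=r has no predecessor
#2=r depends on [1:r]
#3=u has no predecessor
#4=p depends on [0:p]
#5=q has no predecessor
#6=r depends on [2:r]
#7=s depends on [3:u, 4:p, 6:r]
#8=q depends on [5:q]
#9=s depends on [7:s]
sources: [0:p, 1:r, 3:u, 5:q]
N(rest) = Σ N(rest − s) over sources s of rest; N(one piece) = 1:
  size 1 → [8]=1  [9]=1
  size 2 → [5,8]=1  [7,9]=1  [8,9]=2
  size 3 → [3,7,9]=1  [4,7,9]=1  [5,8,9]=3  [6,7,9]=1  [7,8,9]=3
  size 4 → [0,4,7,9]=1  [2,6,7,9]=1  [3,4,7,9]=2  [3,6,7,9]=2  [3,7,8,9]=4  [4,6,7,9]=2  [4,7,8,9]=4  [5,7,8,9]=6  [6,7,8,9]=4
  size 5 → [0,3,4,7,9]=3  [0,4,6,7,9]=3  [0,4,7,8,9]=5  [1,2,6,7,9]=1  [2,3,6,7,9]=3  [2,4,6,7,9]=3  [2,6,7,8,9]=5  [3,4,6,7,9]=6  [3,4,7,8,9]=10  [3,5,7,8,9]=10  [3,6,7,8,9]=10  [4,5,7,8,9]=10  [4,6,7,8,9]=10  [5,6,7,8,9]=10
  size 6 → [0,2,4,6,7,9]=6  [0,3,4,6,7,9]=12  [0,3,4,7,8,9]=18  [0,4,5,7,8,9]=15  [0,4,6,7,8,9]=18  [1,2,3,6,7,9]=4  [1,2,4,6,7,9]=4  [1,2,6,7,8,9]=6  [2,3,4,6,7,9]=12  [2,3,6,7,8,9]=18  [2,4,6,7,8,9]=18  [2,5,6,7,8,9]=15  [3,4,5,7,8,9]=30  [3,4,6,7,8,9]=36  [3,5,6,7,8,9]=30  [4,5,6,7,8,9]=30
  size 7 → [0,1,2,4,6,7,9]=10  [0,2,3,4,6,7,9]=30  [0,2,4,6,7,8,9]=42  [0,3,4,5,7,8,9]=63  [0,3,4,6,7,8,9]=84  [0,4,5,6,7,8,9]=63  [1,2,3,4,6,7,9]=20  [1,2,3,6,7,8,9]=28  [1,2,4,6,7,8,9]=28  [1,2,5,6,7,8,9]=21  [2,3,4,6,7,8,9]=84  [2,3,5,6,7,8,9]=63  [2,4,5,6,7,8,9]=63  [3,4,5,6,7,8,9]=126
  size 8 → [0,1,2,3,4,6,7,9]=60  [0,1,2,4,6,7,8,9]=80  [0,2,3,4,6,7,8,9]=240  [0,2,4,5,6,7,8,9]=168  [0,3,4,5,6,7,8,9]=336  [1,2,3,4,6,7,8,9]=160  [1,2,3,5,6,7,8,9]=112  [1,2,4,5,6,7,8,9]=112  [2,3,4,5,6,7,8,9]=336
  first=0(p) contributes 720
  first=1(r) contributes 1080
  first=3(u) contributes 360
  first=5(q) contributes 540
|[w]| = 2700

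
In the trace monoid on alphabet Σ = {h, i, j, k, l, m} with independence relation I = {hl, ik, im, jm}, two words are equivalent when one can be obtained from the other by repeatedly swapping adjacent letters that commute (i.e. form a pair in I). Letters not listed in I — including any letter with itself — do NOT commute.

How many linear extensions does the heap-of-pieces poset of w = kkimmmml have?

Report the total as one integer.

piece 0:k — minimal
piece 1:k rests on {0:k}
piece 2:i — minimal
piece 3:m rests on {1:k}
piece 4:m rests on {3:m}
piece 5:m rests on {4:m}
piece 6:m rests on {5:m}
piece 7:l rests on {2:i, 6:m}
minimal pieces: {0:k, 2:i}
ways to finish when only these pieces remain (= sum over removing one remaining piece with nothing left below it):
  1 left: {7}→1
  2 left: {2,7}→1  {6,7}→1
  3 left: {2,6,7}→2  {5,6,7}→1
  4 left: {2,5,6,7}→3  {4,5,6,7}→1
  5 left: {2,4,5,6,7}→4  {3,4,5,6,7}→1
  6 left: {1,3,4,5,6,7}→1  {2,3,4,5,6,7}→5
  placing 0:k first → 6 extensions
  placing 2:i first → 1 extensions
total linear extensions = 7

7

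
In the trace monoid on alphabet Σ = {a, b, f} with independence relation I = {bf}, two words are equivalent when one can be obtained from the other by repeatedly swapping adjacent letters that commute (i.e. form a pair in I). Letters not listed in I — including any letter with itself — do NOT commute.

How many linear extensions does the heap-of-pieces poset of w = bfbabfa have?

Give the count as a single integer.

6

drop 0:b onto floor
drop 1:f onto floor
drop 2:b onto {0:b}
drop 3:a onto {1:f, 2:b}
drop 4:b onto {3:a}
drop 5:f onto {3:a}
drop 6:a onto {4:b, 5:f}
ground layer = {0:b, 1:f}
drop-orders for the pieces not yet dropped (sum over which currently-grounded one goes next):
  1 to go: {6} 1
  2 to go: {4,6} 1  {5,6} 1
  3 to go: {4,5,6} 2
  4 to go: {3,4,5,6} 2
  5 to go: {1,3,4,5,6} 2  {2,3,4,5,6} 2
  if 0:b drops first: 4 orders
  if 1:f drops first: 2 orders
heap linearizations: 6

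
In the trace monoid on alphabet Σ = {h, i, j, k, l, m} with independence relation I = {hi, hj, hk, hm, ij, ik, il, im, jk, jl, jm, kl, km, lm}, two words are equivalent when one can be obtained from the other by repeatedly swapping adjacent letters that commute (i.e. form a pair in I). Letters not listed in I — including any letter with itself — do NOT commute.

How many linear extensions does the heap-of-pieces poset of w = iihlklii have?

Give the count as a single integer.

piece 0:i — minimal
piece 1:i rests on {0:i}
piece 2:h — minimal
piece 3:l rests on {2:h}
piece 4:k — minimal
piece 5:l rests on {3:l}
piece 6:i rests on {1:i}
piece 7:i rests on {6:i}
minimal pieces: {0:i, 2:h, 4:k}
ways to finish when only these pieces remain (= sum over removing one remaining piece with nothing left below it):
  1 left: {4}→1  {5}→1  {7}→1
  2 left: {3,5}→1  {4,5}→2  {4,7}→2  {5,7}→2  {6,7}→1
  3 left: {1,6,7}→1  {2,3,5}→1  {3,4,5}→3  {3,5,7}→3  {4,5,7}→6  {4,6,7}→3  {5,6,7}→3
  4 left: {0,1,6,7}→1  {1,4,6,7}→4  {1,5,6,7}→4  {2,3,4,5}→4  {2,3,5,7}→4  {3,4,5,7}→12  {3,5,6,7}→6  {4,5,6,7}→12
  5 left: {0,1,4,6,7}→5  {0,1,5,6,7}→5  {1,3,5,6,7}→10  {1,4,5,6,7}→20  {2,3,4,5,7}→20  {2,3,5,6,7}→10  {3,4,5,6,7}→30
  6 left: {0,1,3,5,6,7}→15  {0,1,4,5,6,7}→30  {1,2,3,5,6,7}→20  {1,3,4,5,6,7}→60  {2,3,4,5,6,7}→60
  placing 0:i first → 140 extensions
  placing 2:h first → 105 extensions
  placing 4:k first → 35 extensions
total linear extensions = 280

280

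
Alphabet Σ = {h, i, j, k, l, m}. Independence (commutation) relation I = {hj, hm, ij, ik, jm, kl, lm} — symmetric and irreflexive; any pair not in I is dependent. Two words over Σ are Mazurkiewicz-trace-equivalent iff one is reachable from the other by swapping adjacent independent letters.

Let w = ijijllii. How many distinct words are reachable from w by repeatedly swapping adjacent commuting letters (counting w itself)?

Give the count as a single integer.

6

#0=i has no predecessor
#1=j has no predecessor
#2=i depends on [0:i]
#3=j depends on [1:j]
#4=l depends on [2:i, 3:j]
#5=l depends on [4:l]
#6=i depends on [5:l]
#7=i depends on [6:i]
sources: [0:i, 1:j]
N(rest) = Σ N(rest − s) over sources s of rest; N(one piece) = 1:
  size 1 → [7]=1
  size 2 → [6,7]=1
  size 3 → [5,6,7]=1
  size 4 → [4,5,6,7]=1
  size 5 → [2,4,5,6,7]=1  [3,4,5,6,7]=1
  size 6 → [0,2,4,5,6,7]=1  [1,3,4,5,6,7]=1  [2,3,4,5,6,7]=2
  first=0(i) contributes 3
  first=1(j) contributes 3
|[w]| = 6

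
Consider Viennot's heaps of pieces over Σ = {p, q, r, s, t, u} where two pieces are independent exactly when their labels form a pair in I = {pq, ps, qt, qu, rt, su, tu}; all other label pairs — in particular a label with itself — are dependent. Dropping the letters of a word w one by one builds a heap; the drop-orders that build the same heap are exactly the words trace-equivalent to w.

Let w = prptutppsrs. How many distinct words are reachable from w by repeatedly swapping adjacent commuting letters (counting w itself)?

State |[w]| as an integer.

10

piece 0:p — minimal
piece 1:r rests on {0:p}
piece 2:p rests on {1:r}
piece 3:t rests on {2:p}
piece 4:u rests on {2:p}
piece 5:t rests on {3:t}
piece 6:p rests on {4:u, 5:t}
piece 7:p rests on {6:p}
piece 8:s rests on {5:t}
piece 9:r rests on {7:p, 8:s}
piece 10:s rests on {9:r}
minimal pieces: {0:p}
ways to finish when only these pieces remain (= sum over removing one remaining piece with nothing left below it):
  1 left: {10}→1
  2 left: {9,10}→1
  3 left: {7,9,10}→1  {8,9,10}→1
  4 left: {6,7,9,10}→1  {7,8,9,10}→2
  5 left: {4,6,7,9,10}→1  {6,7,8,9,10}→3
  6 left: {4,6,7,8,9,10}→4  {5,6,7,8,9,10}→3
  7 left: {3,5,6,7,8,9,10}→3  {4,5,6,7,8,9,10}→7
  8 left: {3,4,5,6,7,8,9,10}→10
  9 left: {2,3,4,5,6,7,8,9,10}→10
  placing 0:p first → 10 extensions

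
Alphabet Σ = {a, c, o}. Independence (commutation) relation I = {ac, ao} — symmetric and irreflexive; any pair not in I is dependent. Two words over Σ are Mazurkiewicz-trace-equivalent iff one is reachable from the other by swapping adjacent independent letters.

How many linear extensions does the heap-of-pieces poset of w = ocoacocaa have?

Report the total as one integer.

84

piece 0:o — minimal
piece 1:c rests on {0:o}
piece 2:o rests on {1:c}
piece 3:a — minimal
piece 4:c rests on {2:o}
piece 5:o rests on {4:c}
piece 6:c rests on {5:o}
piece 7:a rests on {3:a}
piece 8:a rests on {7:a}
minimal pieces: {0:o, 3:a}
ways to finish when only these pieces remain (= sum over removing one remaining piece with nothing left below it):
  1 left: {6}→1  {8}→1
  2 left: {5,6}→1  {6,8}→2  {7,8}→1
  3 left: {3,7,8}→1  {4,5,6}→1  {5,6,8}→3  {6,7,8}→3
  4 left: {2,4,5,6}→1  {3,6,7,8}→4  {4,5,6,8}→4  {5,6,7,8}→6
  5 left: {1,2,4,5,6}→1  {2,4,5,6,8}→5  {3,5,6,7,8}→10  {4,5,6,7,8}→10
  6 left: {0,1,2,4,5,6}→1  {1,2,4,5,6,8}→6  {2,4,5,6,7,8}→15  {3,4,5,6,7,8}→20
  7 left: {0,1,2,4,5,6,8}→7  {1,2,4,5,6,7,8}→21  {2,3,4,5,6,7,8}→35
  placing 0:o first → 56 extensions
  placing 3:a first → 28 extensions
total linear extensions = 84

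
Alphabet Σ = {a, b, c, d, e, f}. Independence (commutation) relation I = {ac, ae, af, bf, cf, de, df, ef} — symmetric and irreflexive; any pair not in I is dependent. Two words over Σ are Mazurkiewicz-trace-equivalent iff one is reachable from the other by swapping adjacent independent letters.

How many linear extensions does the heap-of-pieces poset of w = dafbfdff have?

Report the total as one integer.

#0=d has no predecessor
#1=a depends on [0:d]
#2=f has no predecessor
#3=b depends on [1:a]
#4=f depends on [2:f]
#5=d depends on [3:b]
#6=f depends on [4:f]
#7=f depends on [6:f]
sources: [0:d, 2:f]
N(rest) = Σ N(rest − s) over sources s of rest; N(one piece) = 1:
  size 1 → [5]=1  [7]=1
  size 2 → [3,5]=1  [5,7]=2  [6,7]=1
  size 3 → [1,3,5]=1  [3,5,7]=3  [4,6,7]=1  [5,6,7]=3
  size 4 → [0,1,3,5]=1  [1,3,5,7]=4  [2,4,6,7]=1  [3,5,6,7]=6  [4,5,6,7]=4
  size 5 → [0,1,3,5,7]=5  [1,3,5,6,7]=10  [2,4,5,6,7]=5  [3,4,5,6,7]=10
  size 6 → [0,1,3,5,6,7]=15  [1,3,4,5,6,7]=20  [2,3,4,5,6,7]=15
  first=0(d) contributes 35
  first=2(f) contributes 35
|[w]| = 70

70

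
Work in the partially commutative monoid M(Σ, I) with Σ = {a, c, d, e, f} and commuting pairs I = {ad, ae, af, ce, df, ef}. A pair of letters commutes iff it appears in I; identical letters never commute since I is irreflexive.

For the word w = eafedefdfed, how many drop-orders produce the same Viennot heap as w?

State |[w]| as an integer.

#0=e has no predecessor
#1=a has no predecessor
#2=f has no predecessor
#3=e depends on [0:e]
#4=d depends on [3:e]
#5=e depends on [4:d]
#6=f depends on [2:f]
#7=d depends on [5:e]
#8=f depends on [6:f]
#9=e depends on [7:d]
#10=d depends on [9:e]
sources: [0:e, 1:a, 2:f]
N(rest) = Σ N(rest − s) over sources s of rest; N(one piece) = 1:
  size 1 → [1]=1  [8]=1  [10]=1
  size 2 → [1,8]=2  [1,10]=2  [6,8]=1  [8,10]=2  [9,10]=1
  size 3 → [1,6,8]=3  [1,8,10]=6  [1,9,10]=3  [2,6,8]=1  [6,8,10]=3  [7,9,10]=1  [8,9,10]=3
  size 4 → [1,2,6,8]=4  [1,6,8,10]=12  [1,7,9,10]=4  [1,8,9,10]=12  [2,6,8,10]=4  [5,7,9,10]=1  [6,8,9,10]=6  [7,8,9,10]=4
  size 5 → [1,2,6,8,10]=20  [1,5,7,9,10]=5  [1,6,8,9,10]=30  [1,7,8,9,10]=20  [2,6,8,9,10]=10  [4,5,7,9,10]=1  [5,7,8,9,10]=5  [6,7,8,9,10]=10
  size 6 → [1,2,6,8,9,10]=60  [1,4,5,7,9,10]=6  [1,5,7,8,9,10]=30  [1,6,7,8,9,10]=60  [2,6,7,8,9,10]=20  [3,4,5,7,9,10]=1  [4,5,7,8,9,10]=6  [5,6,7,8,9,10]=15
  size 7 → [0,3,4,5,7,9,10]=1  [1,2,6,7,8,9,10]=140  [1,3,4,5,7,9,10]=7  [1,4,5,7,8,9,10]=42  [1,5,6,7,8,9,10]=105  [2,5,6,7,8,9,10]=35  [3,4,5,7,8,9,10]=7  [4,5,6,7,8,9,10]=21
  size 8 → [0,1,3,4,5,7,9,10]=8  [0,3,4,5,7,8,9,10]=8  [1,2,5,6,7,8,9,10]=280  [1,3,4,5,7,8,9,10]=56  [1,4,5,6,7,8,9,10]=168  [2,4,5,6,7,8,9,10]=56  [3,4,5,6,7,8,9,10]=28
  size 9 → [0,1,3,4,5,7,8,9,10]=72  [0,3,4,5,6,7,8,9,10]=36  [1,2,4,5,6,7,8,9,10]=504  [1,3,4,5,6,7,8,9,10]=252  [2,3,4,5,6,7,8,9,10]=84
  first=0(e) contributes 840
  first=1(a) contributes 120
  first=2(f) contributes 360
|[w]| = 1320

1320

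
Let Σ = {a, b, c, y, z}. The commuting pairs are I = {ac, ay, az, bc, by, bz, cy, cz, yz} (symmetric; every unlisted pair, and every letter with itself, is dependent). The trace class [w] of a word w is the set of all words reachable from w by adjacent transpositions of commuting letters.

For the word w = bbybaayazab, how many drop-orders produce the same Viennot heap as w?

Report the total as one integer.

495

#0=b has no predecessor
#1=b depends on [0:b]
#2=y has no predecessor
#3=b depends on [1:b]
#4=a depends on [3:b]
#5=a depends on [4:a]
#6=y depends on [2:y]
#7=a depends on [5:a]
#8=z has no predecessor
#9=a depends on [7:a]
#10=b depends on [9:a]
sources: [0:b, 2:y, 8:z]
N(rest) = Σ N(rest − s) over sources s of rest; N(one piece) = 1:
  size 1 → [6]=1  [8]=1  [10]=1
  size 2 → [2,6]=1  [6,8]=2  [6,10]=2  [8,10]=2  [9,10]=1
  size 3 → [2,6,8]=3  [2,6,10]=3  [6,8,10]=6  [6,9,10]=3  [7,9,10]=1  [8,9,10]=3
  size 4 → [2,6,8,10]=12  [2,6,9,10]=6  [5,7,9,10]=1  [6,7,9,10]=4  [6,8,9,10]=12  [7,8,9,10]=4
  size 5 → [2,6,7,9,10]=10  [2,6,8,9,10]=30  [4,5,7,9,10]=1  [5,6,7,9,10]=5  [5,7,8,9,10]=5  [6,7,8,9,10]=20
  size 6 → [2,5,6,7,9,10]=15  [2,6,7,8,9,10]=60  [3,4,5,7,9,10]=1  [4,5,6,7,9,10]=6  [4,5,7,8,9,10]=6  [5,6,7,8,9,10]=30
  size 7 → [1,3,4,5,7,9,10]=1  [2,4,5,6,7,9,10]=21  [2,5,6,7,8,9,10]=105  [3,4,5,6,7,9,10]=7  [3,4,5,7,8,9,10]=7  [4,5,6,7,8,9,10]=42
  size 8 → [0,1,3,4,5,7,9,10]=1  [1,3,4,5,6,7,9,10]=8  [1,3,4,5,7,8,9,10]=8  [2,3,4,5,6,7,9,10]=28  [2,4,5,6,7,8,9,10]=168  [3,4,5,6,7,8,9,10]=56
  size 9 → [0,1,3,4,5,6,7,9,10]=9  [0,1,3,4,5,7,8,9,10]=9  [1,2,3,4,5,6,7,9,10]=36  [1,3,4,5,6,7,8,9,10]=72  [2,3,4,5,6,7,8,9,10]=252
  first=0(b) contributes 360
  first=2(y) contributes 90
  first=8(z) contributes 45
|[w]| = 495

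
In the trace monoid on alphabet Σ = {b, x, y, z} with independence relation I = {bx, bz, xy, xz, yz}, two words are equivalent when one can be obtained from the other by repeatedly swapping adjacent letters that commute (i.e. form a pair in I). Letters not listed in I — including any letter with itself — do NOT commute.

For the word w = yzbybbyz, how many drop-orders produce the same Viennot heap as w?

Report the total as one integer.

28

0(y) covers ∅
1(z) covers ∅
2(b) covers 0:y
3(y) covers 2:b
4(b) covers 3:y
5(b) covers 4:b
6(y) covers 5:b
7(z) covers 1:z
floor of heap: 0:y, 1:z
completions by unplaced set U, small U first (add the entries for U minus each lowest piece of U):
  |U|=1: {6}:1  {7}:1
  |U|=2: {1,7}:1  {5,6}:1  {6,7}:2
  |U|=3: {1,6,7}:3  {4,5,6}:1  {5,6,7}:3
  |U|=4: {1,5,6,7}:6  {3,4,5,6}:1  {4,5,6,7}:4
  |U|=5: {1,4,5,6,7}:10  {2,3,4,5,6}:1  {3,4,5,6,7}:5
  |U|=6: {0,2,3,4,5,6}:1  {1,3,4,5,6,7}:15  {2,3,4,5,6,7}:6
  start at 0(y): 21
  start at 1(z): 7
sum over floor = 28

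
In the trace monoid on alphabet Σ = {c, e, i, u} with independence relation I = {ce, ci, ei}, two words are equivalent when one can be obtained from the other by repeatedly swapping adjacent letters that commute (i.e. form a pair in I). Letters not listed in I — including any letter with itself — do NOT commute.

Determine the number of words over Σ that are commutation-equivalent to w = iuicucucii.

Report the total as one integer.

6

0(i) covers ∅
1(u) covers 0:i
2(i) covers 1:u
3(c) covers 1:u
4(u) covers 2:i, 3:c
5(c) covers 4:u
6(u) covers 5:c
7(c) covers 6:u
8(i) covers 6:u
9(i) covers 8:i
floor of heap: 0:i
completions by unplaced set U, small U first (add the entries for U minus each lowest piece of U):
  |U|=1: {7}:1  {9}:1
  |U|=2: {7,9}:2  {8,9}:1
  |U|=3: {7,8,9}:3
  |U|=4: {6,7,8,9}:3
  |U|=5: {5,6,7,8,9}:3
  |U|=6: {4,5,6,7,8,9}:3
  |U|=7: {2,4,5,6,7,8,9}:3  {3,4,5,6,7,8,9}:3
  |U|=8: {2,3,4,5,6,7,8,9}:6
  start at 0(i): 6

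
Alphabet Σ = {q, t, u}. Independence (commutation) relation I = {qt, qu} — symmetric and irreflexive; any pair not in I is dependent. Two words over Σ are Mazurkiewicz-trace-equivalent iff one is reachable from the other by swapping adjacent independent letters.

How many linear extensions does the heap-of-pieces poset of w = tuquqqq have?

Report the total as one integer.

piece 0:t — minimal
piece 1:u rests on {0:t}
piece 2:q — minimal
piece 3:u rests on {1:u}
piece 4:q rests on {2:q}
piece 5:q rests on {4:q}
piece 6:q rests on {5:q}
minimal pieces: {0:t, 2:q}
ways to finish when only these pieces remain (= sum over removing one remaining piece with nothing left below it):
  1 left: {3}→1  {6}→1
  2 left: {1,3}→1  {3,6}→2  {5,6}→1
  3 left: {0,1,3}→1  {1,3,6}→3  {3,5,6}→3  {4,5,6}→1
  4 left: {0,1,3,6}→4  {1,3,5,6}→6  {2,4,5,6}→1  {3,4,5,6}→4
  5 left: {0,1,3,5,6}→10  {1,3,4,5,6}→10  {2,3,4,5,6}→5
  placing 0:t first → 15 extensions
  placing 2:q first → 20 extensions
total linear extensions = 35

35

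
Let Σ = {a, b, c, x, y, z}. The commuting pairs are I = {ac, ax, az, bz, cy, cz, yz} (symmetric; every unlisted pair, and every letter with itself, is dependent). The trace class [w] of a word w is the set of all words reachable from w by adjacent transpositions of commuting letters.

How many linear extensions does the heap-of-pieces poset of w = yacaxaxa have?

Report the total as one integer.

50

piece 0:y — minimal
piece 1:a rests on {0:y}
piece 2:c — minimal
piece 3:a rests on {1:a}
piece 4:x rests on {0:y, 2:c}
piece 5:a rests on {3:a}
piece 6:x rests on {4:x}
piece 7:a rests on {5:a}
minimal pieces: {0:y, 2:c}
ways to finish when only these pieces remain (= sum over removing one remaining piece with nothing left below it):
  1 left: {6}→1  {7}→1
  2 left: {4,6}→1  {5,7}→1  {6,7}→2
  3 left: {2,4,6}→1  {3,5,7}→1  {4,6,7}→3  {5,6,7}→3
  4 left: {1,3,5,7}→1  {2,4,6,7}→4  {3,5,6,7}→4  {4,5,6,7}→6
  5 left: {1,3,5,6,7}→5  {2,4,5,6,7}→10  {3,4,5,6,7}→10
  6 left: {1,3,4,5,6,7}→15  {2,3,4,5,6,7}→20
  placing 0:y first → 35 extensions
  placing 2:c first → 15 extensions
total linear extensions = 50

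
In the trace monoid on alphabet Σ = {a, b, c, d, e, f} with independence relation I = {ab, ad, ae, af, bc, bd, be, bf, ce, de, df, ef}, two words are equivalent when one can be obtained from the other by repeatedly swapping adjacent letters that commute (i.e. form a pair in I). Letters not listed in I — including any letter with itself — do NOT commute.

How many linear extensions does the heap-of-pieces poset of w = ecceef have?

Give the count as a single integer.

0(e) covers ∅
1(c) covers ∅
2(c) covers 1:c
3(e) covers 0:e
4(e) covers 3:e
5(f) covers 2:c
floor of heap: 0:e, 1:c
completions by unplaced set U, small U first (add the entries for U minus each lowest piece of U):
  |U|=1: {4}:1  {5}:1
  |U|=2: {2,5}:1  {3,4}:1  {4,5}:2
  |U|=3: {0,3,4}:1  {1,2,5}:1  {2,4,5}:3  {3,4,5}:3
  |U|=4: {0,3,4,5}:4  {1,2,4,5}:4  {2,3,4,5}:6
  start at 0(e): 10
  start at 1(c): 10
sum over floor = 20

20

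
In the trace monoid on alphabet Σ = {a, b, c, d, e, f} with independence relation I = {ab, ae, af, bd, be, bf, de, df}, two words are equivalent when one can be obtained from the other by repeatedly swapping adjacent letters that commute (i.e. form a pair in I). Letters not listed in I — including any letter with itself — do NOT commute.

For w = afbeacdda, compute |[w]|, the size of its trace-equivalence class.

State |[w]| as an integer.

30

0(a) covers ∅
1(f) covers ∅
2(b) covers ∅
3(e) covers 1:f
4(a) covers 0:a
5(c) covers 2:b, 3:e, 4:a
6(d) covers 5:c
7(d) covers 6:d
8(a) covers 7:d
floor of heap: 0:a, 1:f, 2:b
completions by unplaced set U, small U first (add the entries for U minus each lowest piece of U):
  |U|=1: {8}:1
  |U|=2: {7,8}:1
  |U|=3: {6,7,8}:1
  |U|=4: {5,6,7,8}:1
  |U|=5: {2,5,6,7,8}:1  {3,5,6,7,8}:1  {4,5,6,7,8}:1
  |U|=6: {0,4,5,6,7,8}:1  {1,3,5,6,7,8}:1  {2,3,5,6,7,8}:2  {2,4,5,6,7,8}:2  {3,4,5,6,7,8}:2
  |U|=7: {0,2,4,5,6,7,8}:3  {0,3,4,5,6,7,8}:3  {1,2,3,5,6,7,8}:3  {1,3,4,5,6,7,8}:3  {2,3,4,5,6,7,8}:6
  start at 0(a): 12
  start at 1(f): 12
  start at 2(b): 6
sum over floor = 30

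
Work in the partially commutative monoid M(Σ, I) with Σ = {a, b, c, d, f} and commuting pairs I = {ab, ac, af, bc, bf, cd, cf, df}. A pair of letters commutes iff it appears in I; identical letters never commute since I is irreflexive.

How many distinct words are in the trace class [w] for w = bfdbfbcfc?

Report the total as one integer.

drop 0:b onto floor
drop 1:f onto floor
drop 2:d onto {0:b}
drop 3:b onto {2:d}
drop 4:f onto {1:f}
drop 5:b onto {3:b}
drop 6:c onto floor
drop 7:f onto {4:f}
drop 8:c onto {6:c}
ground layer = {0:b, 1:f, 6:c}
drop-orders for the pieces not yet dropped (sum over which currently-grounded one goes next):
  1 to go: {5} 1  {7} 1  {8} 1
  2 to go: {3,5} 1  {4,7} 1  {5,7} 2  {5,8} 2  {6,8} 1  {7,8} 2
  3 to go: {1,4,7} 1  {2,3,5} 1  {3,5,7} 3  {3,5,8} 3  {4,5,7} 3  {4,7,8} 3  {5,6,8} 3  {5,7,8} 6  {6,7,8} 3
  4 to go: {0,2,3,5} 1  {1,4,5,7} 4  {1,4,7,8} 4  {2,3,5,7} 4  {2,3,5,8} 4  {3,4,5,7} 6  {3,5,6,8} 6  {3,5,7,8} 12  {4,5,7,8} 12  {4,6,7,8} 6  {5,6,7,8} 12
  5 to go: {0,2,3,5,7} 5  {0,2,3,5,8} 5  {1,3,4,5,7} 10  {1,4,5,7,8} 20  {1,4,6,7,8} 10  {2,3,4,5,7} 10  {2,3,5,6,8} 10  {2,3,5,7,8} 20  {3,4,5,7,8} 30  {3,5,6,7,8} 30  {4,5,6,7,8} 30
  6 to go: {0,2,3,4,5,7} 15  {0,2,3,5,6,8} 15  {0,2,3,5,7,8} 30  {1,2,3,4,5,7} 20  {1,3,4,5,7,8} 60  {1,4,5,6,7,8} 60  {2,3,4,5,7,8} 60  {2,3,5,6,7,8} 60  {3,4,5,6,7,8} 90
  7 to go: {0,1,2,3,4,5,7} 35  {0,2,3,4,5,7,8} 105  {0,2,3,5,6,7,8} 105  {1,2,3,4,5,7,8} 140  {1,3,4,5,6,7,8} 210  {2,3,4,5,6,7,8} 210
  if 0:b drops first: 560 orders
  if 1:f drops first: 420 orders
  if 6:c drops first: 280 orders
heap linearizations: 1260

1260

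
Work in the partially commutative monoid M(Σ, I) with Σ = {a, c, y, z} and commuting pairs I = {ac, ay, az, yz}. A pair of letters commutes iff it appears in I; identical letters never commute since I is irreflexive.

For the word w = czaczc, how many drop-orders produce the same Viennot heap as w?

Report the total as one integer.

6

#0=c has no predecessor
#1=z depends on [0:c]
#2=a has no predecessor
#3=c depends on [1:z]
#4=z depends on [3:c]
#5=c depends on [4:z]
sources: [0:c, 2:a]
N(rest) = Σ N(rest − s) over sources s of rest; N(one piece) = 1:
  size 1 → [2]=1  [5]=1
  size 2 → [2,5]=2  [4,5]=1
  size 3 → [2,4,5]=3  [3,4,5]=1
  size 4 → [1,3,4,5]=1  [2,3,4,5]=4
  first=0(c) contributes 5
  first=2(a) contributes 1
|[w]| = 6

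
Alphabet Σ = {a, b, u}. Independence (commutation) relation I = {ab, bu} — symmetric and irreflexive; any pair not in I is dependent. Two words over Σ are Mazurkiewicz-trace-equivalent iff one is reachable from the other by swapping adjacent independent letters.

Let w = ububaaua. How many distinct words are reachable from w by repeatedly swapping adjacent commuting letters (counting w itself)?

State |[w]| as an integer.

28

piece 0:u — minimal
piece 1:b — minimal
piece 2:u rests on {0:u}
piece 3:b rests on {1:b}
piece 4:a rests on {2:u}
piece 5:a rests on {4:a}
piece 6:u rests on {5:a}
piece 7:a rests on {6:u}
minimal pieces: {0:u, 1:b}
ways to finish when only these pieces remain (= sum over removing one remaining piece with nothing left below it):
  1 left: {3}→1  {7}→1
  2 left: {1,3}→1  {3,7}→2  {6,7}→1
  3 left: {1,3,7}→3  {3,6,7}→3  {5,6,7}→1
  4 left: {1,3,6,7}→6  {3,5,6,7}→4  {4,5,6,7}→1
  5 left: {1,3,5,6,7}→10  {2,4,5,6,7}→1  {3,4,5,6,7}→5
  6 left: {0,2,4,5,6,7}→1  {1,3,4,5,6,7}→15  {2,3,4,5,6,7}→6
  placing 0:u first → 21 extensions
  placing 1:b first → 7 extensions
total linear extensions = 28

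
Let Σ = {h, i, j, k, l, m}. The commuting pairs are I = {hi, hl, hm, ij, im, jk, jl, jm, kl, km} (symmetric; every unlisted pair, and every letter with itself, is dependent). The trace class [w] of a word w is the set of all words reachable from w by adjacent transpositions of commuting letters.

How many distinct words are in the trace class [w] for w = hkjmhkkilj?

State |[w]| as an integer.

88

drop 0:h onto floor
drop 1:k onto {0:h}
drop 2:j onto {0:h}
drop 3:m onto floor
drop 4:h onto {1:k, 2:j}
drop 5:k onto {4:h}
drop 6:k onto {5:k}
drop 7:i onto {6:k}
drop 8:l onto {3:m, 7:i}
drop 9:j onto {4:h}
ground layer = {0:h, 3:m}
drop-orders for the pieces not yet dropped (sum over which currently-grounded one goes next):
  1 to go: {8} 1  {9} 1
  2 to go: {3,8} 1  {7,8} 1  {8,9} 2
  3 to go: {3,7,8} 2  {3,8,9} 3  {6,7,8} 1  {7,8,9} 3
  4 to go: {3,6,7,8} 3  {3,7,8,9} 8  {5,6,7,8} 1  {6,7,8,9} 4
  5 to go: {3,5,6,7,8} 4  {3,6,7,8,9} 15  {5,6,7,8,9} 5
  6 to go: {3,5,6,7,8,9} 24  {4,5,6,7,8,9} 5
  7 to go: {1,4,5,6,7,8,9} 5  {2,4,5,6,7,8,9} 5  {3,4,5,6,7,8,9} 29
  8 to go: {1,2,4,5,6,7,8,9} 10  {1,3,4,5,6,7,8,9} 34  {2,3,4,5,6,7,8,9} 34
  if 0:h drops first: 78 orders
  if 3:m drops first: 10 orders
heap linearizations: 88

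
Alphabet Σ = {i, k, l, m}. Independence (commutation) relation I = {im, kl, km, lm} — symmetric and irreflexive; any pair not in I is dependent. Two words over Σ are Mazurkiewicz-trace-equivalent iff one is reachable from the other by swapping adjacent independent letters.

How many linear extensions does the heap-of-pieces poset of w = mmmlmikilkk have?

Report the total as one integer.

0(m) covers ∅
1(m) covers 0:m
2(m) covers 1:m
3(l) covers ∅
4(m) covers 2:m
5(i) covers 3:l
6(k) covers 5:i
7(i) covers 6:k
8(l) covers 7:i
9(k) covers 7:i
10(k) covers 9:k
floor of heap: 0:m, 3:l
completions by unplaced set U, small U first (add the entries for U minus each lowest piece of U):
  |U|=1: {4}:1  {8}:1  {10}:1
  |U|=2: {2,4}:1  {4,8}:2  {4,10}:2  {8,10}:2  {9,10}:1
  |U|=3: {1,2,4}:1  {2,4,8}:3  {2,4,10}:3  {4,8,10}:6  {4,9,10}:3  {8,9,10}:3
  |U|=4: {0,1,2,4}:1  {1,2,4,8}:4  {1,2,4,10}:4  {2,4,8,10}:12  {2,4,9,10}:6  {4,8,9,10}:12  {7,8,9,10}:3
  |U|=5: {0,1,2,4,8}:5  {0,1,2,4,10}:5  {1,2,4,8,10}:20  {1,2,4,9,10}:10  {2,4,8,9,10}:30  {4,7,8,9,10}:15  {6,7,8,9,10}:3
  |U|=6: {0,1,2,4,8,10}:30  {0,1,2,4,9,10}:15  {1,2,4,8,9,10}:60  {2,4,7,8,9,10}:45  {4,6,7,8,9,10}:18  {5,6,7,8,9,10}:3
  |U|=7: {0,1,2,4,8,9,10}:105  {1,2,4,7,8,9,10}:105  {2,4,6,7,8,9,10}:63  {3,5,6,7,8,9,10}:3  {4,5,6,7,8,9,10}:21
  |U|=8: {0,1,2,4,7,8,9,10}:210  {1,2,4,6,7,8,9,10}:168  {2,4,5,6,7,8,9,10}:84  {3,4,5,6,7,8,9,10}:24
  |U|=9: {0,1,2,4,6,7,8,9,10}:378  {1,2,4,5,6,7,8,9,10}:252  {2,3,4,5,6,7,8,9,10}:108
  start at 0(m): 360
  start at 3(l): 630
sum over floor = 990

990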